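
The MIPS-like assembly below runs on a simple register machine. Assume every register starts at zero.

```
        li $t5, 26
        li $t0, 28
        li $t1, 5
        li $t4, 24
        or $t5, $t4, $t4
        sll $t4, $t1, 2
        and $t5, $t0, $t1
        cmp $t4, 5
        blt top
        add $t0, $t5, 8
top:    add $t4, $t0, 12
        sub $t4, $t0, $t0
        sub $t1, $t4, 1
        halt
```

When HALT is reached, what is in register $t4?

0

after li $t5, 26: $t5=26
after li $t0, 28: $t0=28
after li $t1, 5: $t1=5
after li $t4, 24: $t4=24
after or $t5, $t4, $t4: $t5=24|24=24
after sll $t4, $t1, 2: $t4=5<<2=20
after and $t5, $t0, $t1: $t5=28&5=4
cmp $t4, 5  (cmp 20,5)
blt top: not taken
after add $t0, $t5, 8: $t0=4+8=12
after add $t4, $t0, 12: $t4=12+12=24
after sub $t4, $t0, $t0: $t4=12-12=0
after sub $t1, $t4, 1: $t1=0-1=-1
halt.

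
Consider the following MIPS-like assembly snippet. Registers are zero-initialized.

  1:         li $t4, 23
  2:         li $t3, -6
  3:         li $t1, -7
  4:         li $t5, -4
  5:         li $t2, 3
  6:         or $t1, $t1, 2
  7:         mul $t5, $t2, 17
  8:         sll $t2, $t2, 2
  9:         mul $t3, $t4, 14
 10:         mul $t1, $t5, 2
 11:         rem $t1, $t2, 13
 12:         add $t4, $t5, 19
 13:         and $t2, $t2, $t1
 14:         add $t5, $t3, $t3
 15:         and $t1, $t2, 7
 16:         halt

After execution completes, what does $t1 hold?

4

after li $t4, 23: $t4=23
after li $t3, -6: $t3=-6
after li $t1, -7: $t1=-7
after li $t5, -4: $t5=-4
after li $t2, 3: $t2=3
after or $t1, $t1, 2: $t1=(-7)|2=-5
after mul $t5, $t2, 17: $t5=3*17=51
after sll $t2, $t2, 2: $t2=3<<2=12
after mul $t3, $t4, 14: $t3=23*14=322
after mul $t1, $t5, 2: $t1=51*2=102
after rem $t1, $t2, 13: $t1=12%13=12
after add $t4, $t5, 19: $t4=51+19=70
after and $t2, $t2, $t1: $t2=12&12=12
after add $t5, $t3, $t3: $t5=322+322=644
after and $t1, $t2, 7: $t1=12&7=4
halt.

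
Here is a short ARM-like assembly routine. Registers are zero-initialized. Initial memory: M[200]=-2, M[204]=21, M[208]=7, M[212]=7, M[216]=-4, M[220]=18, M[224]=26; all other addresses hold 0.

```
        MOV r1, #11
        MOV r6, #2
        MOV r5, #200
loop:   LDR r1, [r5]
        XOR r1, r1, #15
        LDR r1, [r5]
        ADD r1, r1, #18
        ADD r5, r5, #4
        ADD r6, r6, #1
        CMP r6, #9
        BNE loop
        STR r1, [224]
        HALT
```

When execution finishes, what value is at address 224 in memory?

44

r1=11
r6=2
r5=200
r1=M[200]=-2
r1=(-2)^15=-15
r1=M[200]=-2
r1=(-2)+18=16
r5=200+4=204
r6=2+1=3
CMP r6, #9  (cmp 3,9)
BNE loop: taken
r1=M[204]=21
r1=21^15=26
r1=M[204]=21
r1=21+18=39
r5=204+4=208
r6=3+1=4
CMP r6, #9  (cmp 4,9)
BNE loop: taken
r1=M[208]=7
r1=7^15=8
r1=M[208]=7
r1=7+18=25
r5=208+4=212
r6=4+1=5
CMP r6, #9  (cmp 5,9)
BNE loop: taken
r1=M[212]=7
r1=7^15=8
r1=M[212]=7
r1=7+18=25
r5=212+4=216
r6=5+1=6
CMP r6, #9  (cmp 6,9)
BNE loop: taken
r1=M[216]=-4
r1=(-4)^15=-13
r1=M[216]=-4
r1=(-4)+18=14
r5=216+4=220
r6=6+1=7
CMP r6, #9  (cmp 7,9)
BNE loop: taken
r1=M[220]=18
r1=18^15=29
r1=M[220]=18
r1=18+18=36
r5=220+4=224
r6=7+1=8
CMP r6, #9  (cmp 8,9)
BNE loop: taken
r1=M[224]=26
r1=26^15=21
r1=M[224]=26
r1=26+18=44
r5=224+4=228
r6=8+1=9
CMP r6, #9  (cmp 9,9)
BNE loop: not taken
STR r1, [224] → M[224]=44
halt.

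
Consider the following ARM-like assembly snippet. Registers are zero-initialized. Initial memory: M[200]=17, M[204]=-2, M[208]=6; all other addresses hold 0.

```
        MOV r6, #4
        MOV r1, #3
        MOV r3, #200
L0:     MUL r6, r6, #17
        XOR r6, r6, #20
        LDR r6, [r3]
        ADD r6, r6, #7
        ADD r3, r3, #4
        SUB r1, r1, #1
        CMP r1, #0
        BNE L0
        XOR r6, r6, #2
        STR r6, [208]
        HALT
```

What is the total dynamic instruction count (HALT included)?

30

r6=4
r1=3
r3=200
r6=4*17=68
r6=68^20=80
r6=M[200]=17
r6=17+7=24
r3=200+4=204
r1=3-1=2
CMP r1, #0  (cmp 2,0)
BNE L0: taken
r6=24*17=408
r6=408^20=396
r6=M[204]=-2
r6=(-2)+7=5
r3=204+4=208
r1=2-1=1
CMP r1, #0  (cmp 1,0)
BNE L0: taken
r6=5*17=85
r6=85^20=65
r6=M[208]=6
r6=6+7=13
r3=208+4=212
r1=1-1=0
CMP r1, #0  (cmp 0,0)
BNE L0: not taken
r6=13^2=15
STR r6, [208] → M[208]=15
halt.
Total executed instructions: 30.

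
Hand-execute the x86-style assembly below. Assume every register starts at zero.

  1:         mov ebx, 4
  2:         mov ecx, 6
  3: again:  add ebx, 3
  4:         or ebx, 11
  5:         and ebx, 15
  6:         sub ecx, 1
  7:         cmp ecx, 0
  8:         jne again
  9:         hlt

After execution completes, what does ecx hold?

after mov ebx, 4: ebx=4
after mov ecx, 6: ecx=6
after add ebx, 3: ebx=4+3=7
after or ebx, 11: ebx=7|11=15
after and ebx, 15: ebx=15&15=15
after sub ecx, 1: ecx=6-1=5
cmp ecx, 0  (cmp 5,0)
jne again: taken
after add ebx, 3: ebx=15+3=18
after or ebx, 11: ebx=18|11=27
after and ebx, 15: ebx=27&15=11
after sub ecx, 1: ecx=5-1=4
cmp ecx, 0  (cmp 4,0)
jne again: taken
after add ebx, 3: ebx=11+3=14
after or ebx, 11: ebx=14|11=15
after and ebx, 15: ebx=15&15=15
after sub ecx, 1: ecx=4-1=3
cmp ecx, 0  (cmp 3,0)
jne again: taken
after add ebx, 3: ebx=15+3=18
after or ebx, 11: ebx=18|11=27
after and ebx, 15: ebx=27&15=11
after sub ecx, 1: ecx=3-1=2
cmp ecx, 0  (cmp 2,0)
jne again: taken
after add ebx, 3: ebx=11+3=14
after or ebx, 11: ebx=14|11=15
after and ebx, 15: ebx=15&15=15
after sub ecx, 1: ecx=2-1=1
cmp ecx, 0  (cmp 1,0)
jne again: taken
after add ebx, 3: ebx=15+3=18
after or ebx, 11: ebx=18|11=27
after and ebx, 15: ebx=27&15=11
after sub ecx, 1: ecx=1-1=0
cmp ecx, 0  (cmp 0,0)
jne again: not taken
halt.

0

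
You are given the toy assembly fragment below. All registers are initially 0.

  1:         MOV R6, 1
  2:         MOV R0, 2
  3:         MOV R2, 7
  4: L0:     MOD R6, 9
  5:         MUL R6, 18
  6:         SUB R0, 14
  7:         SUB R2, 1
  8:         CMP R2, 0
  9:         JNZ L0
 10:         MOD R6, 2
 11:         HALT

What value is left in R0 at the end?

-96

R6=1
R0=2
R2=7
R6=1%9=1
R6=1*18=18
R0=2-14=-12
R2=7-1=6
CMP R2, 0  (cmp 6,0)
JNZ L0: taken
R6=18%9=0
R6=0*18=0
R0=(-12)-14=-26
R2=6-1=5
CMP R2, 0  (cmp 5,0)
JNZ L0: taken
R6=0%9=0
R6=0*18=0
R0=(-26)-14=-40
R2=5-1=4
CMP R2, 0  (cmp 4,0)
JNZ L0: taken
R6=0%9=0
R6=0*18=0
R0=(-40)-14=-54
R2=4-1=3
CMP R2, 0  (cmp 3,0)
JNZ L0: taken
R6=0%9=0
R6=0*18=0
R0=(-54)-14=-68
R2=3-1=2
CMP R2, 0  (cmp 2,0)
JNZ L0: taken
R6=0%9=0
R6=0*18=0
R0=(-68)-14=-82
R2=2-1=1
CMP R2, 0  (cmp 1,0)
JNZ L0: taken
R6=0%9=0
R6=0*18=0
R0=(-82)-14=-96
R2=1-1=0
CMP R2, 0  (cmp 0,0)
JNZ L0: not taken
R6=0%2=0
halt.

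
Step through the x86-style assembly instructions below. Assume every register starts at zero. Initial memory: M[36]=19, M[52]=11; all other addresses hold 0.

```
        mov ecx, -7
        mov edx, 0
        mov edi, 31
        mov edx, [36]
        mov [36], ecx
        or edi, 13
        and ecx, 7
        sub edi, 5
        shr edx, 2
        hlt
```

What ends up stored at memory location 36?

-7

mov ecx, -7 → ecx=-7
mov edx, 0 → edx=0
mov edi, 31 → edi=31
mov edx, [36] → edx=M[36]=19
mov [36], ecx → M[36]=-7
or edi, 13 → edi=31|13=31
and ecx, 7 → ecx=(-7)&7=1
sub edi, 5 → edi=31-5=26
shr edx, 2 → edx=19>>2=4
halt.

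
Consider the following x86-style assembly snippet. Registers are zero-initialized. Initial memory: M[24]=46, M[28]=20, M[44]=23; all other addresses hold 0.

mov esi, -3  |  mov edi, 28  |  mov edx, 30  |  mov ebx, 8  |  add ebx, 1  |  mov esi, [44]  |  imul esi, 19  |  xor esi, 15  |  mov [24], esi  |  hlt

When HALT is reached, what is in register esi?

after mov esi, -3: esi=-3
after mov edi, 28: edi=28
after mov edx, 30: edx=30
after mov ebx, 8: ebx=8
after add ebx, 1: ebx=8+1=9
after mov esi, [44]: esi=M[44]=23
after imul esi, 19: esi=23*19=437
after xor esi, 15: esi=437^15=442
mov [24], esi → M[24]=442
halt.

442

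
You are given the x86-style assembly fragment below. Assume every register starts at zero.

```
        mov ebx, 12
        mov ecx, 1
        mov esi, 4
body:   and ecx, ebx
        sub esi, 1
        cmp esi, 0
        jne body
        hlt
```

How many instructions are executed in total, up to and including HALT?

20

mov ebx, 12 → ebx=12
mov ecx, 1 → ecx=1
mov esi, 4 → esi=4
and ecx, ebx → ecx=1&12=0
sub esi, 1 → esi=4-1=3
cmp esi, 0  (cmp 3,0)
jne body: taken
and ecx, ebx → ecx=0&12=0
sub esi, 1 → esi=3-1=2
cmp esi, 0  (cmp 2,0)
jne body: taken
and ecx, ebx → ecx=0&12=0
sub esi, 1 → esi=2-1=1
cmp esi, 0  (cmp 1,0)
jne body: taken
and ecx, ebx → ecx=0&12=0
sub esi, 1 → esi=1-1=0
cmp esi, 0  (cmp 0,0)
jne body: not taken
halt.
Total executed instructions: 20.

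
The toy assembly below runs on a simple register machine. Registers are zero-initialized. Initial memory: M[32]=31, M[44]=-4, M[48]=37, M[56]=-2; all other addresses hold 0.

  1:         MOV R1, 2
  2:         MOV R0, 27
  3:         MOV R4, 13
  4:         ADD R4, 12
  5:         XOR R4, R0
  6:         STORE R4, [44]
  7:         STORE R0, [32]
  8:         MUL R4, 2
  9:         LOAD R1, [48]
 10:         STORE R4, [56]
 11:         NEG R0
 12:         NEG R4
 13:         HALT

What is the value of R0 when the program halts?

after MOV R1, 2: R1=2
after MOV R0, 27: R0=27
after MOV R4, 13: R4=13
after ADD R4, 12: R4=13+12=25
after XOR R4, R0: R4=25^27=2
STORE R4, [44] → M[44]=2
STORE R0, [32] → M[32]=27
after MUL R4, 2: R4=2*2=4
after LOAD R1, [48]: R1=M[48]=37
STORE R4, [56] → M[56]=4
after NEG R0: R0=-(27)=-27
after NEG R4: R4=-(4)=-4
halt.

-27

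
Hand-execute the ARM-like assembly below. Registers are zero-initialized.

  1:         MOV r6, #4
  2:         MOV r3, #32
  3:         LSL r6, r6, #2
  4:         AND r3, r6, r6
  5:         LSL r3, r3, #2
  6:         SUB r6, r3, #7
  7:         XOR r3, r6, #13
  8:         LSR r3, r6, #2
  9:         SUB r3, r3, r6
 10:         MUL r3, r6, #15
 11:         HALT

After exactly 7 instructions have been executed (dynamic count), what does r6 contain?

r6=4
r3=32
r6=4<<2=16
r3=16&16=16
r3=16<<2=64
r6=64-7=57
r3=57^13=52
After step 7: r6 = 57.

57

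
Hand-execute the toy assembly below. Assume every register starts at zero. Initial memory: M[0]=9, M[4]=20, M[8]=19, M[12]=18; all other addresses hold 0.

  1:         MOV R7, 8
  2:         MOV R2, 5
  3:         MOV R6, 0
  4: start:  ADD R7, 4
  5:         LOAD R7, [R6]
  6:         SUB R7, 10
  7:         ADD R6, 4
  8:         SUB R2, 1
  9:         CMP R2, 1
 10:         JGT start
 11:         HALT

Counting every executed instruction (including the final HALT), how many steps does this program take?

MOV R7, 8 → R7=8
MOV R2, 5 → R2=5
MOV R6, 0 → R6=0
ADD R7, 4 → R7=8+4=12
LOAD R7, [R6] → R7=M[0]=9
SUB R7, 10 → R7=9-10=-1
ADD R6, 4 → R6=0+4=4
SUB R2, 1 → R2=5-1=4
CMP R2, 1  (cmp 4,1)
JGT start: taken
ADD R7, 4 → R7=(-1)+4=3
LOAD R7, [R6] → R7=M[4]=20
SUB R7, 10 → R7=20-10=10
ADD R6, 4 → R6=4+4=8
SUB R2, 1 → R2=4-1=3
CMP R2, 1  (cmp 3,1)
JGT start: taken
ADD R7, 4 → R7=10+4=14
LOAD R7, [R6] → R7=M[8]=19
SUB R7, 10 → R7=19-10=9
ADD R6, 4 → R6=8+4=12
SUB R2, 1 → R2=3-1=2
CMP R2, 1  (cmp 2,1)
JGT start: taken
ADD R7, 4 → R7=9+4=13
LOAD R7, [R6] → R7=M[12]=18
SUB R7, 10 → R7=18-10=8
ADD R6, 4 → R6=12+4=16
SUB R2, 1 → R2=2-1=1
CMP R2, 1  (cmp 1,1)
JGT start: not taken
halt.
Total executed instructions: 32.

32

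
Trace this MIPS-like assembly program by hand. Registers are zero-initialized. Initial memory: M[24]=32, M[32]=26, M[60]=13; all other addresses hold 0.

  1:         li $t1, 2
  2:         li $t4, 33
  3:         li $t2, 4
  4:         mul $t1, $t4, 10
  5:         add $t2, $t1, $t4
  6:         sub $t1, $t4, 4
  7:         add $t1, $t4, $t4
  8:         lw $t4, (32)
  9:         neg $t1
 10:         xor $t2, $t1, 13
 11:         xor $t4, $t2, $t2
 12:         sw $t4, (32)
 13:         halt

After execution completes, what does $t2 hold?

$t1=2
$t4=33
$t2=4
$t1=33*10=330
$t2=330+33=363
$t1=33-4=29
$t1=33+33=66
$t4=M[32]=26
$t1=-(66)=-66
$t2=(-66)^13=-77
$t4=(-77)^(-77)=0
sw $t4, (32) → M[32]=0
halt.

-77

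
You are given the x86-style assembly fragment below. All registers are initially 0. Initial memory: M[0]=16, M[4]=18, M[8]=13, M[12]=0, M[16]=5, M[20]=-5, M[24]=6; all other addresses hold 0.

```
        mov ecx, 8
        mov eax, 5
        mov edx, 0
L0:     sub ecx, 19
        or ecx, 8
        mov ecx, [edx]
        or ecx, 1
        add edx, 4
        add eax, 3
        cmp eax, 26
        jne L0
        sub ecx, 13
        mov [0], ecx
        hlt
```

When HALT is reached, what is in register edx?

after mov ecx, 8: ecx=8
after mov eax, 5: eax=5
after mov edx, 0: edx=0
after sub ecx, 19: ecx=8-19=-11
after or ecx, 8: ecx=(-11)|8=-3
after mov ecx, [edx]: ecx=M[0]=16
after or ecx, 1: ecx=16|1=17
after add edx, 4: edx=0+4=4
after add eax, 3: eax=5+3=8
cmp eax, 26  (cmp 8,26)
jne L0: taken
after sub ecx, 19: ecx=17-19=-2
after or ecx, 8: ecx=(-2)|8=-2
after mov ecx, [edx]: ecx=M[4]=18
after or ecx, 1: ecx=18|1=19
after add edx, 4: edx=4+4=8
after add eax, 3: eax=8+3=11
cmp eax, 26  (cmp 11,26)
jne L0: taken
after sub ecx, 19: ecx=19-19=0
after or ecx, 8: ecx=0|8=8
after mov ecx, [edx]: ecx=M[8]=13
after or ecx, 1: ecx=13|1=13
after add edx, 4: edx=8+4=12
after add eax, 3: eax=11+3=14
cmp eax, 26  (cmp 14,26)
jne L0: taken
after sub ecx, 19: ecx=13-19=-6
after or ecx, 8: ecx=(-6)|8=-6
after mov ecx, [edx]: ecx=M[12]=0
after or ecx, 1: ecx=0|1=1
after add edx, 4: edx=12+4=16
after add eax, 3: eax=14+3=17
cmp eax, 26  (cmp 17,26)
jne L0: taken
after sub ecx, 19: ecx=1-19=-18
after or ecx, 8: ecx=(-18)|8=-18
after mov ecx, [edx]: ecx=M[16]=5
after or ecx, 1: ecx=5|1=5
after add edx, 4: edx=16+4=20
after add eax, 3: eax=17+3=20
cmp eax, 26  (cmp 20,26)
jne L0: taken
after sub ecx, 19: ecx=5-19=-14
after or ecx, 8: ecx=(-14)|8=-6
after mov ecx, [edx]: ecx=M[20]=-5
after or ecx, 1: ecx=(-5)|1=-5
after add edx, 4: edx=20+4=24
after add eax, 3: eax=20+3=23
cmp eax, 26  (cmp 23,26)
jne L0: taken
after sub ecx, 19: ecx=(-5)-19=-24
after or ecx, 8: ecx=(-24)|8=-24
after mov ecx, [edx]: ecx=M[24]=6
after or ecx, 1: ecx=6|1=7
after add edx, 4: edx=24+4=28
after add eax, 3: eax=23+3=26
cmp eax, 26  (cmp 26,26)
jne L0: not taken
after sub ecx, 13: ecx=7-13=-6
mov [0], ecx → M[0]=-6
halt.

28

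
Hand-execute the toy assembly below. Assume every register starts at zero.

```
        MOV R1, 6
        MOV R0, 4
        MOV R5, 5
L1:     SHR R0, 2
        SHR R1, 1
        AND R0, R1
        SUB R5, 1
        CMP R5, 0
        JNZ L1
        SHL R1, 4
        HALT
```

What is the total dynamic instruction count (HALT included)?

R1=6
R0=4
R5=5
R0=4>>2=1
R1=6>>1=3
R0=1&3=1
R5=5-1=4
CMP R5, 0  (cmp 4,0)
JNZ L1: taken
R0=1>>2=0
R1=3>>1=1
R0=0&1=0
R5=4-1=3
CMP R5, 0  (cmp 3,0)
JNZ L1: taken
R0=0>>2=0
R1=1>>1=0
R0=0&0=0
R5=3-1=2
CMP R5, 0  (cmp 2,0)
JNZ L1: taken
R0=0>>2=0
R1=0>>1=0
R0=0&0=0
R5=2-1=1
CMP R5, 0  (cmp 1,0)
JNZ L1: taken
R0=0>>2=0
R1=0>>1=0
R0=0&0=0
R5=1-1=0
CMP R5, 0  (cmp 0,0)
JNZ L1: not taken
R1=0<<4=0
halt.
Total executed instructions: 35.

35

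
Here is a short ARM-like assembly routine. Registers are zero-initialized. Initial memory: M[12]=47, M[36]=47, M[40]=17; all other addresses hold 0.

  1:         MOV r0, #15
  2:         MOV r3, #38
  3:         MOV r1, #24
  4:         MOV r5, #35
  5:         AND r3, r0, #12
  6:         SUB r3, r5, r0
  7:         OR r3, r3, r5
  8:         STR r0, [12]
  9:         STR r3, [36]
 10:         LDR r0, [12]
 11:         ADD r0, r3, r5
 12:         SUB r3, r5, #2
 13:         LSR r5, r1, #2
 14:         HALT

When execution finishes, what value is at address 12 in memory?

15

after MOV r0, #15: r0=15
after MOV r3, #38: r3=38
after MOV r1, #24: r1=24
after MOV r5, #35: r5=35
after AND r3, r0, #12: r3=15&12=12
after SUB r3, r5, r0: r3=35-15=20
after OR r3, r3, r5: r3=20|35=55
STR r0, [12] → M[12]=15
STR r3, [36] → M[36]=55
after LDR r0, [12]: r0=M[12]=15
after ADD r0, r3, r5: r0=55+35=90
after SUB r3, r5, #2: r3=35-2=33
after LSR r5, r1, #2: r5=24>>2=6
halt.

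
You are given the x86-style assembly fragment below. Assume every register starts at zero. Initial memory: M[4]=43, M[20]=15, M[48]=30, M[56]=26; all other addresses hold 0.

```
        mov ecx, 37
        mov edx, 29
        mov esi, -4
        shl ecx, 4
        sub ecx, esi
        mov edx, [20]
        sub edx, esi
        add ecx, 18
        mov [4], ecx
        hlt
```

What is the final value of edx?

19

after mov ecx, 37: ecx=37
after mov edx, 29: edx=29
after mov esi, -4: esi=-4
after shl ecx, 4: ecx=37<<4=592
after sub ecx, esi: ecx=592-(-4)=596
after mov edx, [20]: edx=M[20]=15
after sub edx, esi: edx=15-(-4)=19
after add ecx, 18: ecx=596+18=614
mov [4], ecx → M[4]=614
halt.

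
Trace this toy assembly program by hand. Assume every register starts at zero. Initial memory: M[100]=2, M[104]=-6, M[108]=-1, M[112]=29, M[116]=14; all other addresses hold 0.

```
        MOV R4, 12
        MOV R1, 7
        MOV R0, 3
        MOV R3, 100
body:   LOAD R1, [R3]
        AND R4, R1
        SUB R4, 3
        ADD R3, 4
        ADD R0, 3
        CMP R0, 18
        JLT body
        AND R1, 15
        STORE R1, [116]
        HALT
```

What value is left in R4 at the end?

after MOV R4, 12: R4=12
after MOV R1, 7: R1=7
after MOV R0, 3: R0=3
after MOV R3, 100: R3=100
after LOAD R1, [R3]: R1=M[100]=2
after AND R4, R1: R4=12&2=0
after SUB R4, 3: R4=0-3=-3
after ADD R3, 4: R3=100+4=104
after ADD R0, 3: R0=3+3=6
CMP R0, 18  (cmp 6,18)
JLT body: taken
after LOAD R1, [R3]: R1=M[104]=-6
after AND R4, R1: R4=(-3)&(-6)=-8
after SUB R4, 3: R4=(-8)-3=-11
after ADD R3, 4: R3=104+4=108
after ADD R0, 3: R0=6+3=9
CMP R0, 18  (cmp 9,18)
JLT body: taken
after LOAD R1, [R3]: R1=M[108]=-1
after AND R4, R1: R4=(-11)&(-1)=-11
after SUB R4, 3: R4=(-11)-3=-14
after ADD R3, 4: R3=108+4=112
after ADD R0, 3: R0=9+3=12
CMP R0, 18  (cmp 12,18)
JLT body: taken
after LOAD R1, [R3]: R1=M[112]=29
after AND R4, R1: R4=(-14)&29=16
after SUB R4, 3: R4=16-3=13
after ADD R3, 4: R3=112+4=116
after ADD R0, 3: R0=12+3=15
CMP R0, 18  (cmp 15,18)
JLT body: taken
after LOAD R1, [R3]: R1=M[116]=14
after AND R4, R1: R4=13&14=12
after SUB R4, 3: R4=12-3=9
after ADD R3, 4: R3=116+4=120
after ADD R0, 3: R0=15+3=18
CMP R0, 18  (cmp 18,18)
JLT body: not taken
after AND R1, 15: R1=14&15=14
STORE R1, [116] → M[116]=14
halt.

9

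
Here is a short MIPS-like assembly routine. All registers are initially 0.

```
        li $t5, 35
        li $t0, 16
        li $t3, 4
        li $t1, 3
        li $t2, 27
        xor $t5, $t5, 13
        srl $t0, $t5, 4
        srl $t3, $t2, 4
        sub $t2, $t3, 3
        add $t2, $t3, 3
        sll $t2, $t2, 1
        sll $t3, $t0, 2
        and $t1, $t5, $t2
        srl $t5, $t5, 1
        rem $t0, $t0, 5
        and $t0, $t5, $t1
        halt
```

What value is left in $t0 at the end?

li $t5, 35 → $t5=35
li $t0, 16 → $t0=16
li $t3, 4 → $t3=4
li $t1, 3 → $t1=3
li $t2, 27 → $t2=27
xor $t5, $t5, 13 → $t5=35^13=46
srl $t0, $t5, 4 → $t0=46>>4=2
srl $t3, $t2, 4 → $t3=27>>4=1
sub $t2, $t3, 3 → $t2=1-3=-2
add $t2, $t3, 3 → $t2=1+3=4
sll $t2, $t2, 1 → $t2=4<<1=8
sll $t3, $t0, 2 → $t3=2<<2=8
and $t1, $t5, $t2 → $t1=46&8=8
srl $t5, $t5, 1 → $t5=46>>1=23
rem $t0, $t0, 5 → $t0=2%5=2
and $t0, $t5, $t1 → $t0=23&8=0
halt.

0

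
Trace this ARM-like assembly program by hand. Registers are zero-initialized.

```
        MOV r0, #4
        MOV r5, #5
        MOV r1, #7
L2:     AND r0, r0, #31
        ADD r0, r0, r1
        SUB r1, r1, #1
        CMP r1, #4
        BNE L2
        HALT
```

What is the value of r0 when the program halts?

22

r0=4
r5=5
r1=7
r0=4&31=4
r0=4+7=11
r1=7-1=6
CMP r1, #4  (cmp 6,4)
BNE L2: taken
r0=11&31=11
r0=11+6=17
r1=6-1=5
CMP r1, #4  (cmp 5,4)
BNE L2: taken
r0=17&31=17
r0=17+5=22
r1=5-1=4
CMP r1, #4  (cmp 4,4)
BNE L2: not taken
halt.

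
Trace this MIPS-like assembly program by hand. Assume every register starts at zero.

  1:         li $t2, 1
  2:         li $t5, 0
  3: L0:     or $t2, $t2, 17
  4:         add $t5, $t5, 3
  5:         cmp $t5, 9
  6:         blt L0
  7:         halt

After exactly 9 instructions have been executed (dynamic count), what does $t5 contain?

after li $t2, 1: $t2=1
after li $t5, 0: $t5=0
after or $t2, $t2, 17: $t2=1|17=17
after add $t5, $t5, 3: $t5=0+3=3
cmp $t5, 9  (cmp 3,9)
blt L0: taken
after or $t2, $t2, 17: $t2=17|17=17
after add $t5, $t5, 3: $t5=3+3=6
cmp $t5, 9  (cmp 6,9)
After step 9: $t5 = 6.

6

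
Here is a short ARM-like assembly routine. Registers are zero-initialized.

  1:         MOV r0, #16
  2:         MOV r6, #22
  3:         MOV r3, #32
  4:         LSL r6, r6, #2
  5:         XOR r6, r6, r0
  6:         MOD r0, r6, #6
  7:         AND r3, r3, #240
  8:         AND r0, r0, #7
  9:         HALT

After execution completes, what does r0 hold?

0

r0=16
r6=22
r3=32
r6=22<<2=88
r6=88^16=72
r0=72%6=0
r3=32&240=32
r0=0&7=0
halt.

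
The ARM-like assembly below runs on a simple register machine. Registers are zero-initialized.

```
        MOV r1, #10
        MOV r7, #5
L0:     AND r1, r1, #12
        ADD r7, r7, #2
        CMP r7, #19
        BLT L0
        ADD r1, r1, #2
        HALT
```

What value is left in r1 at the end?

10

after MOV r1, #10: r1=10
after MOV r7, #5: r7=5
after AND r1, r1, #12: r1=10&12=8
after ADD r7, r7, #2: r7=5+2=7
CMP r7, #19  (cmp 7,19)
BLT L0: taken
after AND r1, r1, #12: r1=8&12=8
after ADD r7, r7, #2: r7=7+2=9
CMP r7, #19  (cmp 9,19)
BLT L0: taken
after AND r1, r1, #12: r1=8&12=8
after ADD r7, r7, #2: r7=9+2=11
CMP r7, #19  (cmp 11,19)
BLT L0: taken
after AND r1, r1, #12: r1=8&12=8
after ADD r7, r7, #2: r7=11+2=13
CMP r7, #19  (cmp 13,19)
BLT L0: taken
after AND r1, r1, #12: r1=8&12=8
after ADD r7, r7, #2: r7=13+2=15
CMP r7, #19  (cmp 15,19)
BLT L0: taken
after AND r1, r1, #12: r1=8&12=8
after ADD r7, r7, #2: r7=15+2=17
CMP r7, #19  (cmp 17,19)
BLT L0: taken
after AND r1, r1, #12: r1=8&12=8
after ADD r7, r7, #2: r7=17+2=19
CMP r7, #19  (cmp 19,19)
BLT L0: not taken
after ADD r1, r1, #2: r1=8+2=10
halt.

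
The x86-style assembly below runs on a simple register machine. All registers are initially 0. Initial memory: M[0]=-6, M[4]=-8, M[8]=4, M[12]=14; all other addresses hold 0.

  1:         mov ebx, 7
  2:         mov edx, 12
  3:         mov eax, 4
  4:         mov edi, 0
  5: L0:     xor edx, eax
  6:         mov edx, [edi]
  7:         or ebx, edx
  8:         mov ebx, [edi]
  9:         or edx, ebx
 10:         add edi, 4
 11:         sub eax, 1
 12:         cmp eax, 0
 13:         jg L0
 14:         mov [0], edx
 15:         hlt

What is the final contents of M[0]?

14

mov ebx, 7 → ebx=7
mov edx, 12 → edx=12
mov eax, 4 → eax=4
mov edi, 0 → edi=0
xor edx, eax → edx=12^4=8
mov edx, [edi] → edx=M[0]=-6
or ebx, edx → ebx=7|(-6)=-1
mov ebx, [edi] → ebx=M[0]=-6
or edx, ebx → edx=(-6)|(-6)=-6
add edi, 4 → edi=0+4=4
sub eax, 1 → eax=4-1=3
cmp eax, 0  (cmp 3,0)
jg L0: taken
xor edx, eax → edx=(-6)^3=-7
mov edx, [edi] → edx=M[4]=-8
or ebx, edx → ebx=(-6)|(-8)=-6
mov ebx, [edi] → ebx=M[4]=-8
or edx, ebx → edx=(-8)|(-8)=-8
add edi, 4 → edi=4+4=8
sub eax, 1 → eax=3-1=2
cmp eax, 0  (cmp 2,0)
jg L0: taken
xor edx, eax → edx=(-8)^2=-6
mov edx, [edi] → edx=M[8]=4
or ebx, edx → ebx=(-8)|4=-4
mov ebx, [edi] → ebx=M[8]=4
or edx, ebx → edx=4|4=4
add edi, 4 → edi=8+4=12
sub eax, 1 → eax=2-1=1
cmp eax, 0  (cmp 1,0)
jg L0: taken
xor edx, eax → edx=4^1=5
mov edx, [edi] → edx=M[12]=14
or ebx, edx → ebx=4|14=14
mov ebx, [edi] → ebx=M[12]=14
or edx, ebx → edx=14|14=14
add edi, 4 → edi=12+4=16
sub eax, 1 → eax=1-1=0
cmp eax, 0  (cmp 0,0)
jg L0: not taken
mov [0], edx → M[0]=14
halt.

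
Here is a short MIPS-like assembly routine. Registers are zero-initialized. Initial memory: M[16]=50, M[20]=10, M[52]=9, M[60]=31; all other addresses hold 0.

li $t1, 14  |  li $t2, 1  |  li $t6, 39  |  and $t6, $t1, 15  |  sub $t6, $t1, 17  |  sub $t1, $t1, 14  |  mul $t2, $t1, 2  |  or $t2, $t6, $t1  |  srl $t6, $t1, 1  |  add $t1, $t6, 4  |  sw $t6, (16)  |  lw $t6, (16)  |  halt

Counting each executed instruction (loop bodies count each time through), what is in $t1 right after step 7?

0

li $t1, 14 → $t1=14
li $t2, 1 → $t2=1
li $t6, 39 → $t6=39
and $t6, $t1, 15 → $t6=14&15=14
sub $t6, $t1, 17 → $t6=14-17=-3
sub $t1, $t1, 14 → $t1=14-14=0
mul $t2, $t1, 2 → $t2=0*2=0
After step 7: $t1 = 0.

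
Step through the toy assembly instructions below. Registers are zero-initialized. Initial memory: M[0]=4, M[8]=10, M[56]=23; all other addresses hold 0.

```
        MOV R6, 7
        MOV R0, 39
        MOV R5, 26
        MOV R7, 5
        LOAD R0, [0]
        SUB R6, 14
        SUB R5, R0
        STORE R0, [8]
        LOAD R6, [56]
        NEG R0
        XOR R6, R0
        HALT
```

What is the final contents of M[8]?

R6=7
R0=39
R5=26
R7=5
R0=M[0]=4
R6=7-14=-7
R5=26-4=22
STORE R0, [8] → M[8]=4
R6=M[56]=23
R0=-(4)=-4
R6=23^(-4)=-21
halt.

4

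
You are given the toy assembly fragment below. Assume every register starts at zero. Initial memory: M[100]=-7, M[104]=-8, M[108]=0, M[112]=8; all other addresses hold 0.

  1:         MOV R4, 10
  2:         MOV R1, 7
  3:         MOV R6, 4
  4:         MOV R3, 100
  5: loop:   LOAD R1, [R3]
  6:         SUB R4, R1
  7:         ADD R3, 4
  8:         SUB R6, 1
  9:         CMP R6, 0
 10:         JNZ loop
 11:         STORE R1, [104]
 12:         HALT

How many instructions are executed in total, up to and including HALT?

30

after MOV R4, 10: R4=10
after MOV R1, 7: R1=7
after MOV R6, 4: R6=4
after MOV R3, 100: R3=100
after LOAD R1, [R3]: R1=M[100]=-7
after SUB R4, R1: R4=10-(-7)=17
after ADD R3, 4: R3=100+4=104
after SUB R6, 1: R6=4-1=3
CMP R6, 0  (cmp 3,0)
JNZ loop: taken
after LOAD R1, [R3]: R1=M[104]=-8
after SUB R4, R1: R4=17-(-8)=25
after ADD R3, 4: R3=104+4=108
after SUB R6, 1: R6=3-1=2
CMP R6, 0  (cmp 2,0)
JNZ loop: taken
after LOAD R1, [R3]: R1=M[108]=0
after SUB R4, R1: R4=25-0=25
after ADD R3, 4: R3=108+4=112
after SUB R6, 1: R6=2-1=1
CMP R6, 0  (cmp 1,0)
JNZ loop: taken
after LOAD R1, [R3]: R1=M[112]=8
after SUB R4, R1: R4=25-8=17
after ADD R3, 4: R3=112+4=116
after SUB R6, 1: R6=1-1=0
CMP R6, 0  (cmp 0,0)
JNZ loop: not taken
STORE R1, [104] → M[104]=8
halt.
Total executed instructions: 30.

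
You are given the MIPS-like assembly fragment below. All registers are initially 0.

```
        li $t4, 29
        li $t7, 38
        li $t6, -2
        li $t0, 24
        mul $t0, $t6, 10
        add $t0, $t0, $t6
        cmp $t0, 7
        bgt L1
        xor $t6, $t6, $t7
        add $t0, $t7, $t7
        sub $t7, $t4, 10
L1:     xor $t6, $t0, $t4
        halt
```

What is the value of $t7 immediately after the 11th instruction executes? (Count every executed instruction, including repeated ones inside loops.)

li $t4, 29 → $t4=29
li $t7, 38 → $t7=38
li $t6, -2 → $t6=-2
li $t0, 24 → $t0=24
mul $t0, $t6, 10 → $t0=(-2)*10=-20
add $t0, $t0, $t6 → $t0=(-20)+(-2)=-22
cmp $t0, 7  (cmp -22,7)
bgt L1: not taken
xor $t6, $t6, $t7 → $t6=(-2)^38=-40
add $t0, $t7, $t7 → $t0=38+38=76
sub $t7, $t4, 10 → $t7=29-10=19
After step 11: $t7 = 19.

19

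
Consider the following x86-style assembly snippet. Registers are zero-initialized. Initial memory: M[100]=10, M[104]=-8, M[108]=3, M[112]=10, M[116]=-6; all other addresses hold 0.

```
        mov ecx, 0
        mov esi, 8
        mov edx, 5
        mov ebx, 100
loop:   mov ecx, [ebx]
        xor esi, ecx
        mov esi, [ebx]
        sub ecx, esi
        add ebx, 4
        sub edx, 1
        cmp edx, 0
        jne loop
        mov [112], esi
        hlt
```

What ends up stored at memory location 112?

-6

after mov ecx, 0: ecx=0
after mov esi, 8: esi=8
after mov edx, 5: edx=5
after mov ebx, 100: ebx=100
after mov ecx, [ebx]: ecx=M[100]=10
after xor esi, ecx: esi=8^10=2
after mov esi, [ebx]: esi=M[100]=10
after sub ecx, esi: ecx=10-10=0
after add ebx, 4: ebx=100+4=104
after sub edx, 1: edx=5-1=4
cmp edx, 0  (cmp 4,0)
jne loop: taken
after mov ecx, [ebx]: ecx=M[104]=-8
after xor esi, ecx: esi=10^(-8)=-14
after mov esi, [ebx]: esi=M[104]=-8
after sub ecx, esi: ecx=(-8)-(-8)=0
after add ebx, 4: ebx=104+4=108
after sub edx, 1: edx=4-1=3
cmp edx, 0  (cmp 3,0)
jne loop: taken
after mov ecx, [ebx]: ecx=M[108]=3
after xor esi, ecx: esi=(-8)^3=-5
after mov esi, [ebx]: esi=M[108]=3
after sub ecx, esi: ecx=3-3=0
after add ebx, 4: ebx=108+4=112
after sub edx, 1: edx=3-1=2
cmp edx, 0  (cmp 2,0)
jne loop: taken
after mov ecx, [ebx]: ecx=M[112]=10
after xor esi, ecx: esi=3^10=9
after mov esi, [ebx]: esi=M[112]=10
after sub ecx, esi: ecx=10-10=0
after add ebx, 4: ebx=112+4=116
after sub edx, 1: edx=2-1=1
cmp edx, 0  (cmp 1,0)
jne loop: taken
after mov ecx, [ebx]: ecx=M[116]=-6
after xor esi, ecx: esi=10^(-6)=-16
after mov esi, [ebx]: esi=M[116]=-6
after sub ecx, esi: ecx=(-6)-(-6)=0
after add ebx, 4: ebx=116+4=120
after sub edx, 1: edx=1-1=0
cmp edx, 0  (cmp 0,0)
jne loop: not taken
mov [112], esi → M[112]=-6
halt.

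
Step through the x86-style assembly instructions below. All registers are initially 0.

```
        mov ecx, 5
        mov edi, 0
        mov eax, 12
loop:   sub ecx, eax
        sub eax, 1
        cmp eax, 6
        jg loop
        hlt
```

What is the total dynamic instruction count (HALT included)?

ecx=5
edi=0
eax=12
ecx=5-12=-7
eax=12-1=11
cmp eax, 6  (cmp 11,6)
jg loop: taken
ecx=(-7)-11=-18
eax=11-1=10
cmp eax, 6  (cmp 10,6)
jg loop: taken
ecx=(-18)-10=-28
eax=10-1=9
cmp eax, 6  (cmp 9,6)
jg loop: taken
ecx=(-28)-9=-37
eax=9-1=8
cmp eax, 6  (cmp 8,6)
jg loop: taken
ecx=(-37)-8=-45
eax=8-1=7
cmp eax, 6  (cmp 7,6)
jg loop: taken
ecx=(-45)-7=-52
eax=7-1=6
cmp eax, 6  (cmp 6,6)
jg loop: not taken
halt.
Total executed instructions: 28.

28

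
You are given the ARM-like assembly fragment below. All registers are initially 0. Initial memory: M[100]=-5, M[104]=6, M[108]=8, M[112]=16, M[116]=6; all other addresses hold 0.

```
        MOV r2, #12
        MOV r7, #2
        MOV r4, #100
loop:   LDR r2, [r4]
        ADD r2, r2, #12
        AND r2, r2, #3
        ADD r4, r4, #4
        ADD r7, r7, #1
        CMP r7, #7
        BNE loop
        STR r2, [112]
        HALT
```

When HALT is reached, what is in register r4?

120

after MOV r2, #12: r2=12
after MOV r7, #2: r7=2
after MOV r4, #100: r4=100
after LDR r2, [r4]: r2=M[100]=-5
after ADD r2, r2, #12: r2=(-5)+12=7
after AND r2, r2, #3: r2=7&3=3
after ADD r4, r4, #4: r4=100+4=104
after ADD r7, r7, #1: r7=2+1=3
CMP r7, #7  (cmp 3,7)
BNE loop: taken
after LDR r2, [r4]: r2=M[104]=6
after ADD r2, r2, #12: r2=6+12=18
after AND r2, r2, #3: r2=18&3=2
after ADD r4, r4, #4: r4=104+4=108
after ADD r7, r7, #1: r7=3+1=4
CMP r7, #7  (cmp 4,7)
BNE loop: taken
after LDR r2, [r4]: r2=M[108]=8
after ADD r2, r2, #12: r2=8+12=20
after AND r2, r2, #3: r2=20&3=0
after ADD r4, r4, #4: r4=108+4=112
after ADD r7, r7, #1: r7=4+1=5
CMP r7, #7  (cmp 5,7)
BNE loop: taken
after LDR r2, [r4]: r2=M[112]=16
after ADD r2, r2, #12: r2=16+12=28
after AND r2, r2, #3: r2=28&3=0
after ADD r4, r4, #4: r4=112+4=116
after ADD r7, r7, #1: r7=5+1=6
CMP r7, #7  (cmp 6,7)
BNE loop: taken
after LDR r2, [r4]: r2=M[116]=6
after ADD r2, r2, #12: r2=6+12=18
after AND r2, r2, #3: r2=18&3=2
after ADD r4, r4, #4: r4=116+4=120
after ADD r7, r7, #1: r7=6+1=7
CMP r7, #7  (cmp 7,7)
BNE loop: not taken
STR r2, [112] → M[112]=2
halt.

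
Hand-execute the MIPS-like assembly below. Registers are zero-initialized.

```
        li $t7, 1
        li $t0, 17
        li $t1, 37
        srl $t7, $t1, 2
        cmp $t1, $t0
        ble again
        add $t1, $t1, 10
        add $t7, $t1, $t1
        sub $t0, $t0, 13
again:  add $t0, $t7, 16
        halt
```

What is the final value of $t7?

$t7=1
$t0=17
$t1=37
$t7=37>>2=9
cmp $t1, $t0  (cmp 37,17)
ble again: not taken
$t1=37+10=47
$t7=47+47=94
$t0=17-13=4
$t0=94+16=110
halt.

94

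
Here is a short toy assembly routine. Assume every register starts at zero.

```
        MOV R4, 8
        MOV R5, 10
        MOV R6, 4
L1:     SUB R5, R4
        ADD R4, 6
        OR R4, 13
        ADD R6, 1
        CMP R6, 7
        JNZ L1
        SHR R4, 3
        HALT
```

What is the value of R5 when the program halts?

-42

R4=8
R5=10
R6=4
R5=10-8=2
R4=8+6=14
R4=14|13=15
R6=4+1=5
CMP R6, 7  (cmp 5,7)
JNZ L1: taken
R5=2-15=-13
R4=15+6=21
R4=21|13=29
R6=5+1=6
CMP R6, 7  (cmp 6,7)
JNZ L1: taken
R5=(-13)-29=-42
R4=29+6=35
R4=35|13=47
R6=6+1=7
CMP R6, 7  (cmp 7,7)
JNZ L1: not taken
R4=47>>3=5
halt.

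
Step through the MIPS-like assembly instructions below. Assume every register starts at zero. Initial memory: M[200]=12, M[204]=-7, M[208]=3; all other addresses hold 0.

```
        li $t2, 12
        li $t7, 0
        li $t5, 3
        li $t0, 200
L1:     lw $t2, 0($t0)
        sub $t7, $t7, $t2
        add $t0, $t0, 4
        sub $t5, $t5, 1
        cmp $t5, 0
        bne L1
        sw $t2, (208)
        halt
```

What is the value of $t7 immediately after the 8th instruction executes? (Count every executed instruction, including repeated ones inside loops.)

after li $t2, 12: $t2=12
after li $t7, 0: $t7=0
after li $t5, 3: $t5=3
after li $t0, 200: $t0=200
after lw $t2, 0($t0): $t2=M[200]=12
after sub $t7, $t7, $t2: $t7=0-12=-12
after add $t0, $t0, 4: $t0=200+4=204
after sub $t5, $t5, 1: $t5=3-1=2
After step 8: $t7 = -12.

-12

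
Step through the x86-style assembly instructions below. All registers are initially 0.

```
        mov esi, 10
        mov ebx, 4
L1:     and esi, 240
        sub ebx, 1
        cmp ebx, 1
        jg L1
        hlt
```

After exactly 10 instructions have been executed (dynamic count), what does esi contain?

0

mov esi, 10 → esi=10
mov ebx, 4 → ebx=4
and esi, 240 → esi=10&240=0
sub ebx, 1 → ebx=4-1=3
cmp ebx, 1  (cmp 3,1)
jg L1: taken
and esi, 240 → esi=0&240=0
sub ebx, 1 → ebx=3-1=2
cmp ebx, 1  (cmp 2,1)
jg L1: taken
After step 10: esi = 0.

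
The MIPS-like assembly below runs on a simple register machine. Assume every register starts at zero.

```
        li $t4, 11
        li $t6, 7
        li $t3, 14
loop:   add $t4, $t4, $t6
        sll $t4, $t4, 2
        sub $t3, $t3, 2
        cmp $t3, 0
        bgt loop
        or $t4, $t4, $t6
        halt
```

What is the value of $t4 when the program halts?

333135

after li $t4, 11: $t4=11
after li $t6, 7: $t6=7
after li $t3, 14: $t3=14
after add $t4, $t4, $t6: $t4=11+7=18
after sll $t4, $t4, 2: $t4=18<<2=72
after sub $t3, $t3, 2: $t3=14-2=12
cmp $t3, 0  (cmp 12,0)
bgt loop: taken
after add $t4, $t4, $t6: $t4=72+7=79
after sll $t4, $t4, 2: $t4=79<<2=316
after sub $t3, $t3, 2: $t3=12-2=10
cmp $t3, 0  (cmp 10,0)
bgt loop: taken
after add $t4, $t4, $t6: $t4=316+7=323
after sll $t4, $t4, 2: $t4=323<<2=1292
after sub $t3, $t3, 2: $t3=10-2=8
cmp $t3, 0  (cmp 8,0)
bgt loop: taken
after add $t4, $t4, $t6: $t4=1292+7=1299
after sll $t4, $t4, 2: $t4=1299<<2=5196
after sub $t3, $t3, 2: $t3=8-2=6
cmp $t3, 0  (cmp 6,0)
bgt loop: taken
after add $t4, $t4, $t6: $t4=5196+7=5203
after sll $t4, $t4, 2: $t4=5203<<2=20812
after sub $t3, $t3, 2: $t3=6-2=4
cmp $t3, 0  (cmp 4,0)
bgt loop: taken
after add $t4, $t4, $t6: $t4=20812+7=20819
after sll $t4, $t4, 2: $t4=20819<<2=83276
after sub $t3, $t3, 2: $t3=4-2=2
cmp $t3, 0  (cmp 2,0)
bgt loop: taken
after add $t4, $t4, $t6: $t4=83276+7=83283
after sll $t4, $t4, 2: $t4=83283<<2=333132
after sub $t3, $t3, 2: $t3=2-2=0
cmp $t3, 0  (cmp 0,0)
bgt loop: not taken
after or $t4, $t4, $t6: $t4=333132|7=333135
halt.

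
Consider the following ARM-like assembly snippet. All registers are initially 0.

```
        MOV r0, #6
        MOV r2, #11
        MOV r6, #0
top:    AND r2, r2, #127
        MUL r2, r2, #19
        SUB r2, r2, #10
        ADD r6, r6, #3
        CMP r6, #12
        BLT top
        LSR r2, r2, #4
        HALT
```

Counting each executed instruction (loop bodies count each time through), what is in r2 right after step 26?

1643

r0=6
r2=11
r6=0
r2=11&127=11
r2=11*19=209
r2=209-10=199
r6=0+3=3
CMP r6, #12  (cmp 3,12)
BLT top: taken
r2=199&127=71
r2=71*19=1349
r2=1349-10=1339
r6=3+3=6
CMP r6, #12  (cmp 6,12)
BLT top: taken
r2=1339&127=59
r2=59*19=1121
r2=1121-10=1111
r6=6+3=9
CMP r6, #12  (cmp 9,12)
BLT top: taken
r2=1111&127=87
r2=87*19=1653
r2=1653-10=1643
r6=9+3=12
CMP r6, #12  (cmp 12,12)
After step 26: r2 = 1643.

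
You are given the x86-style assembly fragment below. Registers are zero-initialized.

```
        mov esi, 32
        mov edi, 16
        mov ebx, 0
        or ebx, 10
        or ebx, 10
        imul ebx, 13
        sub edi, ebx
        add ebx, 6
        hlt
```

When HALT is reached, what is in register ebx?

esi=32
edi=16
ebx=0
ebx=0|10=10
ebx=10|10=10
ebx=10*13=130
edi=16-130=-114
ebx=130+6=136
halt.

136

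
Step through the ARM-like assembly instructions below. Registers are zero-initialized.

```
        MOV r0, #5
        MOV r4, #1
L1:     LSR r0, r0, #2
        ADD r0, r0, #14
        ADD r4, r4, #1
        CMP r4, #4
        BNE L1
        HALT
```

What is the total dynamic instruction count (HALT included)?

r0=5
r4=1
r0=5>>2=1
r0=1+14=15
r4=1+1=2
CMP r4, #4  (cmp 2,4)
BNE L1: taken
r0=15>>2=3
r0=3+14=17
r4=2+1=3
CMP r4, #4  (cmp 3,4)
BNE L1: taken
r0=17>>2=4
r0=4+14=18
r4=3+1=4
CMP r4, #4  (cmp 4,4)
BNE L1: not taken
halt.
Total executed instructions: 18.

18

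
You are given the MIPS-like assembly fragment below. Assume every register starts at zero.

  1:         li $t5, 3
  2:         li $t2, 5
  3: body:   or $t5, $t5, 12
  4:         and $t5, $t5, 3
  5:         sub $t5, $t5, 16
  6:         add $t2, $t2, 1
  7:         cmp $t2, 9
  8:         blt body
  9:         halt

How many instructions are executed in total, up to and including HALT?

after li $t5, 3: $t5=3
after li $t2, 5: $t2=5
after or $t5, $t5, 12: $t5=3|12=15
after and $t5, $t5, 3: $t5=15&3=3
after sub $t5, $t5, 16: $t5=3-16=-13
after add $t2, $t2, 1: $t2=5+1=6
cmp $t2, 9  (cmp 6,9)
blt body: taken
after or $t5, $t5, 12: $t5=(-13)|12=-1
after and $t5, $t5, 3: $t5=(-1)&3=3
after sub $t5, $t5, 16: $t5=3-16=-13
after add $t2, $t2, 1: $t2=6+1=7
cmp $t2, 9  (cmp 7,9)
blt body: taken
after or $t5, $t5, 12: $t5=(-13)|12=-1
after and $t5, $t5, 3: $t5=(-1)&3=3
after sub $t5, $t5, 16: $t5=3-16=-13
after add $t2, $t2, 1: $t2=7+1=8
cmp $t2, 9  (cmp 8,9)
blt body: taken
after or $t5, $t5, 12: $t5=(-13)|12=-1
after and $t5, $t5, 3: $t5=(-1)&3=3
after sub $t5, $t5, 16: $t5=3-16=-13
after add $t2, $t2, 1: $t2=8+1=9
cmp $t2, 9  (cmp 9,9)
blt body: not taken
halt.
Total executed instructions: 27.

27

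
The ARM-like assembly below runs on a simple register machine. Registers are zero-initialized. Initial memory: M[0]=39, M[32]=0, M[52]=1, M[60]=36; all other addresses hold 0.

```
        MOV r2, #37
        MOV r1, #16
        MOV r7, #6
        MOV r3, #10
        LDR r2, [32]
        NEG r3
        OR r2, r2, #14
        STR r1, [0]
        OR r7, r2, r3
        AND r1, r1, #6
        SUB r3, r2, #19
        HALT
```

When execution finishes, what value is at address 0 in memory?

r2=37
r1=16
r7=6
r3=10
r2=M[32]=0
r3=-(10)=-10
r2=0|14=14
STR r1, [0] → M[0]=16
r7=14|(-10)=-2
r1=16&6=0
r3=14-19=-5
halt.

16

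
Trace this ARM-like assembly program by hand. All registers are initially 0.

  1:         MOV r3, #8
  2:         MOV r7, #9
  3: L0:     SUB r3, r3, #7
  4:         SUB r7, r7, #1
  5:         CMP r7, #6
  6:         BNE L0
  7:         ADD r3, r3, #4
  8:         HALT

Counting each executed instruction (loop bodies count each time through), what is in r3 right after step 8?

r3=8
r7=9
r3=8-7=1
r7=9-1=8
CMP r7, #6  (cmp 8,6)
BNE L0: taken
r3=1-7=-6
r7=8-1=7
After step 8: r3 = -6.

-6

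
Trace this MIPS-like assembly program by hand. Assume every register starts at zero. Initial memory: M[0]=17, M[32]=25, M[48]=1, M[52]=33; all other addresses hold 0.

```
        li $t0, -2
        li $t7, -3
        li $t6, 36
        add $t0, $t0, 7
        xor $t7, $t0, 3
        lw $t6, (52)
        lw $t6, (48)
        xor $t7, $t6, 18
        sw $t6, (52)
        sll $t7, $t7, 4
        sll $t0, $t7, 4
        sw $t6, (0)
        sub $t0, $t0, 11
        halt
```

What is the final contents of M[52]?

after li $t0, -2: $t0=-2
after li $t7, -3: $t7=-3
after li $t6, 36: $t6=36
after add $t0, $t0, 7: $t0=(-2)+7=5
after xor $t7, $t0, 3: $t7=5^3=6
after lw $t6, (52): $t6=M[52]=33
after lw $t6, (48): $t6=M[48]=1
after xor $t7, $t6, 18: $t7=1^18=19
sw $t6, (52) → M[52]=1
after sll $t7, $t7, 4: $t7=19<<4=304
after sll $t0, $t7, 4: $t0=304<<4=4864
sw $t6, (0) → M[0]=1
after sub $t0, $t0, 11: $t0=4864-11=4853
halt.

1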